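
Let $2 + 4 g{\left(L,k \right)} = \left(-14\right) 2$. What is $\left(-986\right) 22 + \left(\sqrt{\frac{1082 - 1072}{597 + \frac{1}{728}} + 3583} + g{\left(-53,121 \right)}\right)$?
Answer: $- \frac{43399}{2} + \frac{\sqrt{676802973168447}}{434617} \approx -21640.0$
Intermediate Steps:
$g{\left(L,k \right)} = - \frac{15}{2}$ ($g{\left(L,k \right)} = - \frac{1}{2} + \frac{\left(-14\right) 2}{4} = - \frac{1}{2} + \frac{1}{4} \left(-28\right) = - \frac{1}{2} - 7 = - \frac{15}{2}$)
$\left(-986\right) 22 + \left(\sqrt{\frac{1082 - 1072}{597 + \frac{1}{728}} + 3583} + g{\left(-53,121 \right)}\right) = \left(-986\right) 22 - \left(\frac{15}{2} - \sqrt{\frac{1082 - 1072}{597 + \frac{1}{728}} + 3583}\right) = -21692 - \left(\frac{15}{2} - \sqrt{\frac{10}{597 + \frac{1}{728}} + 3583}\right) = -21692 - \left(\frac{15}{2} - \sqrt{\frac{10}{\frac{434617}{728}} + 3583}\right) = -21692 - \left(\frac{15}{2} - \sqrt{10 \cdot \frac{728}{434617} + 3583}\right) = -21692 - \left(\frac{15}{2} - \sqrt{\frac{7280}{434617} + 3583}\right) = -21692 - \left(\frac{15}{2} - \sqrt{\frac{1557239991}{434617}}\right) = -21692 - \left(\frac{15}{2} - \frac{\sqrt{676802973168447}}{434617}\right) = - \frac{43399}{2} + \frac{\sqrt{676802973168447}}{434617}$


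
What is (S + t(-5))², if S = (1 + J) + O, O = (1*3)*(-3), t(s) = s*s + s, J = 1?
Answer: 169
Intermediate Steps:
t(s) = s + s² (t(s) = s² + s = s + s²)
O = -9 (O = 3*(-3) = -9)
S = -7 (S = (1 + 1) - 9 = 2 - 9 = -7)
(S + t(-5))² = (-7 - 5*(1 - 5))² = (-7 - 5*(-4))² = (-7 + 20)² = 13² = 169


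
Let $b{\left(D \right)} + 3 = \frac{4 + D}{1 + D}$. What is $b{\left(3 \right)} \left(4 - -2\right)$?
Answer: $- \frac{15}{2} \approx -7.5$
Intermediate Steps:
$b{\left(D \right)} = -3 + \frac{4 + D}{1 + D}$
$b{\left(3 \right)} \left(4 - -2\right) = \frac{1 - 6}{1 + 3} \left(4 - -2\right) = \frac{1 - 6}{4} \left(4 + 2\right) = \frac{1}{4} \left(-5\right) 6 = \left(- \frac{5}{4}\right) 6 = - \frac{15}{2}$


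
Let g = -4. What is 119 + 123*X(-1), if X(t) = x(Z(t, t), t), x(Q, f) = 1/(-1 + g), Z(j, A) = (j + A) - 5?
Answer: 472/5 ≈ 94.400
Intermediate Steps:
Z(j, A) = -5 + A + j (Z(j, A) = (A + j) - 5 = -5 + A + j)
x(Q, f) = -⅕ (x(Q, f) = 1/(-1 - 4) = 1/(-5) = -⅕)
X(t) = -⅕
119 + 123*X(-1) = 119 + 123*(-⅕) = 119 - 123/5 = 472/5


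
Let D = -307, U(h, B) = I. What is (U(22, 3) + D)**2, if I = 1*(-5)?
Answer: 97344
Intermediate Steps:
I = -5
U(h, B) = -5
(U(22, 3) + D)**2 = (-5 - 307)**2 = (-312)**2 = 97344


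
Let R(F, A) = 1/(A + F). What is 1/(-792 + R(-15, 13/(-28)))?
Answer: -433/342964 ≈ -0.0012625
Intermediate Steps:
1/(-792 + R(-15, 13/(-28))) = 1/(-792 + 1/(13/(-28) - 15)) = 1/(-792 + 1/(13*(-1/28) - 15)) = 1/(-792 + 1/(-13/28 - 15)) = 1/(-792 + 1/(-433/28)) = 1/(-792 - 28/433) = 1/(-342964/433) = -433/342964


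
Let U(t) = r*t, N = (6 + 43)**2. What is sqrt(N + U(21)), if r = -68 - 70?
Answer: I*sqrt(497) ≈ 22.293*I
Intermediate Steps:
N = 2401 (N = 49**2 = 2401)
r = -138
U(t) = -138*t
sqrt(N + U(21)) = sqrt(2401 - 138*21) = sqrt(2401 - 2898) = sqrt(-497) = I*sqrt(497)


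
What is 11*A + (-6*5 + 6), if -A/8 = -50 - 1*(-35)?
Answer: 1296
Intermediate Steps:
A = 120 (A = -8*(-50 - 1*(-35)) = -8*(-50 + 35) = -8*(-15) = 120)
11*A + (-6*5 + 6) = 11*120 + (-6*5 + 6) = 1320 + (-30 + 6) = 1320 - 24 = 1296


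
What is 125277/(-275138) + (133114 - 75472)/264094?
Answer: -8612699721/36331147486 ≈ -0.23706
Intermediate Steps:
125277/(-275138) + (133114 - 75472)/264094 = 125277*(-1/275138) + 57642*(1/264094) = -125277/275138 + 28821/132047 = -8612699721/36331147486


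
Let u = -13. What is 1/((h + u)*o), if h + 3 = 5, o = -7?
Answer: 1/77 ≈ 0.012987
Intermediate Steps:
h = 2 (h = -3 + 5 = 2)
1/((h + u)*o) = 1/((2 - 13)*(-7)) = 1/(-11*(-7)) = 1/77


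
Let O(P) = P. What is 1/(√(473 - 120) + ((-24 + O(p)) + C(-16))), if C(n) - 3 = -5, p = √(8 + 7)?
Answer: 1/(-26 + √15 + √353) ≈ -0.29952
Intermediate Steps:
p = √15 ≈ 3.8730
C(n) = -2 (C(n) = 3 - 5 = -2)
1/(√(473 - 120) + ((-24 + O(p)) + C(-16))) = 1/(√(473 - 120) + ((-24 + √15) - 2)) = 1/(√353 + (-26 + √15)) = 1/(-26 + √15 + √353)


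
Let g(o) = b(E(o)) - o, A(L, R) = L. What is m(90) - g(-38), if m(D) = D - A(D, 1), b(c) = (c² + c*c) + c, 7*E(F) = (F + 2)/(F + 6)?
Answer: -59917/1568 ≈ -38.212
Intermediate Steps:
E(F) = (2 + F)/(7*(6 + F)) (E(F) = ((F + 2)/(F + 6))/7 = ((2 + F)/(6 + F))/7 = (2 + F)/(7*(6 + F)))
b(c) = c + 2*c² (b(c) = (c² + c²) + c = 2*c² + c = c + 2*c²)
m(D) = 0 (m(D) = D - D = 0)
g(o) = -o + (1 + 2*(2 + o)/(7*(6 + o)))*(2 + o)/(7*(6 + o)) (g(o) = ((2 + o)/(7*(6 + o)))*(1 + 2*((2 + o)/(7*(6 + o)))) - o = ((2 + o)/(7*(6 + o)))*(1 + 2*(2 + o)/(7*(6 + o))) - o = (1 + 2*(2 + o)/(7*(6 + o)))*(2 + o)/(7*(6 + o)) - o = -o + (1 + 2*(2 + o)/(7*(6 + o)))*(2 + o)/(7*(6 + o)))
m(90) - g(-38) = 0 - (-1*(-38)*(6 - 38)² + (2 - 38)*(46 + 9*(-38))/49)/(6 - 38)² = 0 - (-1*(-38)*(-32)² + (1/49)*(-36)*(46 - 342))/(-32)² = 0 - (-1*(-38)*1024 + (1/49)*(-36)*(-296))/1024 = 0 - (38912 + 10656/49)/1024 = 0 - 1917344/(1024*49) = 0 - 1*59917/1568 = 0 - 59917/1568 = -59917/1568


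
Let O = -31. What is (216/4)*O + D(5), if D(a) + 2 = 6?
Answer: -1670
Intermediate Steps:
D(a) = 4 (D(a) = -2 + 6 = 4)
(216/4)*O + D(5) = (216/4)*(-31) + 4 = (216*(¼))*(-31) + 4 = 54*(-31) + 4 = -1674 + 4 = -1670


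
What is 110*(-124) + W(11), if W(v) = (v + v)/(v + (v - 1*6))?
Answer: -109109/8 ≈ -13639.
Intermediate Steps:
W(v) = 2*v/(-6 + 2*v) (W(v) = (2*v)/(v + (v - 6)) = (2*v)/(v + (-6 + v)) = (2*v)/(-6 + 2*v) = 2*v/(-6 + 2*v))
110*(-124) + W(11) = 110*(-124) + 11/(-3 + 11) = -13640 + 11/8 = -109109/8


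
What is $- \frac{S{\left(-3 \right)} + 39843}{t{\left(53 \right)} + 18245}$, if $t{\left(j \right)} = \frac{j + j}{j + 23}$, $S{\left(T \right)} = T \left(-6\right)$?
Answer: $- \frac{504906}{231121} \approx -2.1846$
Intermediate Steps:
$S{\left(T \right)} = - 6 T$
$t{\left(j \right)} = \frac{2 j}{23 + j}$
$- \frac{S{\left(-3 \right)} + 39843}{t{\left(53 \right)} + 18245} = - \frac{\left(-6\right) \left(-3\right) + 39843}{2 \cdot 53 \frac{1}{23 + 53} + 18245} = - \frac{18 + 39843}{2 \cdot 53 \cdot \frac{1}{76} + 18245} = - \frac{39861}{2 \cdot 53 \cdot \frac{1}{76} + 18245} = - \frac{39861}{\frac{53}{38} + 18245} = - \frac{39861}{\frac{693363}{38}} = - \frac{39861 \cdot 38}{693363} = \left(-1\right) \frac{504906}{231121} = - \frac{504906}{231121}$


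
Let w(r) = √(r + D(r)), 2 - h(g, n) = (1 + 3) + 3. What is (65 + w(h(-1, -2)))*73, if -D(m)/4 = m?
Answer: 4745 + 73*√15 ≈ 5027.7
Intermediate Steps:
h(g, n) = -5 (h(g, n) = 2 - ((1 + 3) + 3) = 2 - (4 + 3) = 2 - 1*7 = 2 - 7 = -5)
D(m) = -4*m
w(r) = √3*√(-r) (w(r) = √(r - 4*r) = √(-3*r) = √3*√(-r))
(65 + w(h(-1, -2)))*73 = (65 + √3*√(-1*(-5)))*73 = (65 + √3*√5)*73 = (65 + √15)*73 = 4745 + 73*√15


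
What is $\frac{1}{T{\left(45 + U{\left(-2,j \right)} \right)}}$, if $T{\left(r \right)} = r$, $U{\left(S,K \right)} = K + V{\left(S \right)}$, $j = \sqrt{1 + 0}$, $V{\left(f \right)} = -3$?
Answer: $\frac{1}{43} \approx 0.023256$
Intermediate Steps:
$j = 1$ ($j = \sqrt{1} = 1$)
$U{\left(S,K \right)} = -3 + K$ ($U{\left(S,K \right)} = K - 3 = -3 + K$)
$\frac{1}{T{\left(45 + U{\left(-2,j \right)} \right)}} = \frac{1}{45 + \left(-3 + 1\right)} = \frac{1}{45 - 2} = \frac{1}{43}$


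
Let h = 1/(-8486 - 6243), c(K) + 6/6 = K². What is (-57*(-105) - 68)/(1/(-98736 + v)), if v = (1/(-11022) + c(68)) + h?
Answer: -8218492651482115/14758458 ≈ -5.5687e+8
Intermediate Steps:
c(K) = -1 + K²
h = -1/14729 (h = 1/(-14729) = -1/14729 ≈ -6.7893e-5)
v = 68228348993/14758458 (v = (1/(-11022) + (-1 + 68²)) - 1/14729 = (-1/11022 + (-1 + 4624)) - 1/14729 = (-1/11022 + 4623) - 1/14729 = 50954705/11022 - 1/14729 = 68228348993/14758458 ≈ 4623.0)
(-57*(-105) - 68)/(1/(-98736 + v)) = (-57*(-105) - 68)/(1/(-98736 + 68228348993/14758458)) = (5985 - 68)/(1/(-1388962760095/14758458)) = 5917/(-14758458/1388962760095) = 5917*(-1388962760095/14758458) = -8218492651482115/14758458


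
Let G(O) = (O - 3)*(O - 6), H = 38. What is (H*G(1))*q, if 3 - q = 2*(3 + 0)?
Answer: -1140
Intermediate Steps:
G(O) = (-6 + O)*(-3 + O) (G(O) = (-3 + O)*(-6 + O) = (-6 + O)*(-3 + O))
q = -3 (q = 3 - 2*(3 + 0) = 3 - 2*3 = 3 - 1*6 = 3 - 6 = -3)
(H*G(1))*q = (38*(18 + 1**2 - 9*1))*(-3) = (38*(18 + 1 - 9))*(-3) = (38*10)*(-3) = 380*(-3) = -1140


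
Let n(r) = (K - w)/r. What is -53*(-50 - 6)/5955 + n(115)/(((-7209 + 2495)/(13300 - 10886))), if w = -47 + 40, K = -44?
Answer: 214087117/322826505 ≈ 0.66316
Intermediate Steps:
w = -7
n(r) = -37/r (n(r) = (-44 - 1*(-7))/r = (-44 + 7)/r = -37/r)
-53*(-50 - 6)/5955 + n(115)/(((-7209 + 2495)/(13300 - 10886))) = -53*(-50 - 6)/5955 + (-37/115)/(((-7209 + 2495)/(13300 - 10886))) = -53*(-56)*(1/5955) + (-37*1/115)/((-4714/2414)) = 2968*(1/5955) - 37/(115*((-4714*1/2414))) = 2968/5955 - 37/(115*(-2357/1207)) = 2968/5955 - 37/115*(-1207/2357) = 2968/5955 + 44659/271055 = 214087117/322826505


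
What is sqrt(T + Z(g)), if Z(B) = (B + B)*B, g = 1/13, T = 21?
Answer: sqrt(3551)/13 ≈ 4.5839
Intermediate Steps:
g = 1/13 ≈ 0.076923
Z(B) = 2*B**2 (Z(B) = (2*B)*B = 2*B**2)
sqrt(T + Z(g)) = sqrt(21 + 2*(1/13)**2) = sqrt(21 + 2*(1/169)) = sqrt(21 + 2/169) = sqrt(3551/169) = sqrt(3551)/13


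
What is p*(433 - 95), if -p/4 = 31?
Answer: -41912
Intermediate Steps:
p = -124 (p = -4*31 = -124)
p*(433 - 95) = -124*(433 - 95) = -124*338 = -41912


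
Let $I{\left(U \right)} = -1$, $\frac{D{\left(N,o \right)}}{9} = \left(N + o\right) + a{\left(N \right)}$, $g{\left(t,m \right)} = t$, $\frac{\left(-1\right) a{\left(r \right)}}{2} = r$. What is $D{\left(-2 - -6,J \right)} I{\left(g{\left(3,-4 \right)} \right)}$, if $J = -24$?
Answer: $252$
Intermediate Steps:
$a{\left(r \right)} = - 2 r$
$D{\left(N,o \right)} = - 9 N + 9 o$ ($D{\left(N,o \right)} = 9 \left(\left(N + o\right) - 2 N\right) = 9 \left(o - N\right) = - 9 N + 9 o$)
$D{\left(-2 - -6,J \right)} I{\left(g{\left(3,-4 \right)} \right)} = \left(- 9 \left(-2 - -6\right) + 9 \left(-24\right)\right) \left(-1\right) = \left(- 9 \left(-2 + 6\right) - 216\right) \left(-1\right) = \left(\left(-9\right) 4 - 216\right) \left(-1\right) = \left(-36 - 216\right) \left(-1\right) = \left(-252\right) \left(-1\right) = 252$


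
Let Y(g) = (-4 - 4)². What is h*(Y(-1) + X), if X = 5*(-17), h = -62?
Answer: 1302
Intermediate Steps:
X = -85
Y(g) = 64 (Y(g) = (-8)² = 64)
h*(Y(-1) + X) = -62*(64 - 85) = -62*(-21) = 1302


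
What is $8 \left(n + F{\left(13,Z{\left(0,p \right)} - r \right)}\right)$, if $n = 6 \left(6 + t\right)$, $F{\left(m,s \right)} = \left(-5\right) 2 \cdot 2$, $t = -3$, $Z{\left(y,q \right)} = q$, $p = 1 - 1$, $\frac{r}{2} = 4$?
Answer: $-16$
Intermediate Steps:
$r = 8$ ($r = 2 \cdot 4 = 8$)
$p = 0$
$F{\left(m,s \right)} = -20$ ($F{\left(m,s \right)} = \left(-10\right) 2 = -20$)
$n = 18$ ($n = 6 \left(6 - 3\right) = 6 \cdot 3 = 18$)
$8 \left(n + F{\left(13,Z{\left(0,p \right)} - r \right)}\right) = 8 \left(18 - 20\right) = 8 \left(-2\right) = -16$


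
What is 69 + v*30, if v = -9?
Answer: -201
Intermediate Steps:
69 + v*30 = 69 - 9*30 = 69 - 270 = -201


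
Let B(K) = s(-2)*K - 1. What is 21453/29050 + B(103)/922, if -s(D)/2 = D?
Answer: 7929804/6696025 ≈ 1.1843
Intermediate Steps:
s(D) = -2*D
B(K) = -1 + 4*K (B(K) = (-2*(-2))*K - 1 = 4*K - 1 = -1 + 4*K)
21453/29050 + B(103)/922 = 21453/29050 + (-1 + 4*103)/922 = 21453*(1/29050) + (-1 + 412)*(1/922) = 21453/29050 + 411*(1/922) = 21453/29050 + 411/922 = 7929804/6696025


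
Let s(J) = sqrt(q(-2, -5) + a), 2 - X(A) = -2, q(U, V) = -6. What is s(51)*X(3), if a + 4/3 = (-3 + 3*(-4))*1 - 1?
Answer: 4*I*sqrt(210)/3 ≈ 19.322*I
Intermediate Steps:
a = -52/3 (a = -4/3 + ((-3 + 3*(-4))*1 - 1) = -4/3 + ((-3 - 12)*1 - 1) = -4/3 + (-15*1 - 1) = -4/3 + (-15 - 1) = -4/3 - 16 = -52/3 ≈ -17.333)
X(A) = 4 (X(A) = 2 - 1*(-2) = 2 + 2 = 4)
s(J) = I*sqrt(210)/3 (s(J) = sqrt(-6 - 52/3) = sqrt(-70/3) = I*sqrt(210)/3)
s(51)*X(3) = (I*sqrt(210)/3)*4 = 4*I*sqrt(210)/3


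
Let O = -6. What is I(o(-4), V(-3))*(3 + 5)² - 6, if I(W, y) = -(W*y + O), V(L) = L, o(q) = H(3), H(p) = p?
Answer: 954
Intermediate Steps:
o(q) = 3
I(W, y) = 6 - W*y (I(W, y) = -(W*y - 6) = -(-6 + W*y) = 6 - W*y)
I(o(-4), V(-3))*(3 + 5)² - 6 = (6 - 1*3*(-3))*(3 + 5)² - 6 = (6 + 9)*8² - 6 = 15*64 - 6 = 960 - 6 = 954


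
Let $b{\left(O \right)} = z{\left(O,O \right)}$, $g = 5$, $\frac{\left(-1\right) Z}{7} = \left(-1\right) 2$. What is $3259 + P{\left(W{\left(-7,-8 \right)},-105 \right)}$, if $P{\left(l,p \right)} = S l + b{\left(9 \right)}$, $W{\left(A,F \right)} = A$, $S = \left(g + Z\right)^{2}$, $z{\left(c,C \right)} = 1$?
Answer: $733$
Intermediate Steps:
$Z = 14$ ($Z = - 7 \left(\left(-1\right) 2\right) = \left(-7\right) \left(-2\right) = 14$)
$b{\left(O \right)} = 1$
$S = 361$ ($S = \left(5 + 14\right)^{2} = 19^{2} = 361$)
$P{\left(l,p \right)} = 1 + 361 l$ ($P{\left(l,p \right)} = 361 l + 1 = 1 + 361 l$)
$3259 + P{\left(W{\left(-7,-8 \right)},-105 \right)} = 3259 + \left(1 + 361 \left(-7\right)\right) = 3259 + \left(1 - 2527\right) = 3259 - 2526 = 733$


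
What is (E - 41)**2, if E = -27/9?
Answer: 1936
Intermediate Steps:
E = -3 (E = -27*1/9 = -3)
(E - 41)**2 = (-3 - 41)**2 = (-44)**2 = 1936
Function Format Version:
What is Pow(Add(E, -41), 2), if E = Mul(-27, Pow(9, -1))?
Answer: 1936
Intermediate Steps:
E = -3 (E = Mul(-27, Rational(1, 9)) = -3)
Pow(Add(E, -41), 2) = Pow(Add(-3, -41), 2) = Pow(-44, 2) = 1936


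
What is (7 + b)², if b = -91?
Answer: 7056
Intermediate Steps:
(7 + b)² = (7 - 91)² = (-84)² = 7056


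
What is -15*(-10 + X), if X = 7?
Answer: 45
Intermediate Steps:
-15*(-10 + X) = -15*(-10 + 7) = -15*(-3) = 45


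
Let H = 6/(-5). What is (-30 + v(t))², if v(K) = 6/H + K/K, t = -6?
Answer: 1156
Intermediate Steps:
H = -6/5 (H = 6*(-⅕) = -6/5 ≈ -1.2000)
v(K) = -4 (v(K) = 6/(-6/5) + K/K = 6*(-⅚) + 1 = -5 + 1 = -4)
(-30 + v(t))² = (-30 - 4)² = (-34)² = 1156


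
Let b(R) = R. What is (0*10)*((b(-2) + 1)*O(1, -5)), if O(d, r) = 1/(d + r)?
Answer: 0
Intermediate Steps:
(0*10)*((b(-2) + 1)*O(1, -5)) = (0*10)*((-2 + 1)/(1 - 5)) = 0*(-1/(-4)) = 0*(-1*(-¼)) = 0*(¼) = 0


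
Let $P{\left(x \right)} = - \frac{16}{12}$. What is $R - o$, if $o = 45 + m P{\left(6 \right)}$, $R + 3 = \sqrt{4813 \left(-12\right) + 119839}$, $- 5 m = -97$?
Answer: $- \frac{332}{15} + 7 \sqrt{1267} \approx 227.03$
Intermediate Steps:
$m = \frac{97}{5}$ ($m = \left(- \frac{1}{5}\right) \left(-97\right) = \frac{97}{5} \approx 19.4$)
$R = -3 + 7 \sqrt{1267}$ ($R = -3 + \sqrt{4813 \left(-12\right) + 119839} = -3 + \sqrt{-57756 + 119839} = -3 + \sqrt{62083} = -3 + 7 \sqrt{1267} \approx 246.16$)
$P{\left(x \right)} = - \frac{4}{3}$ ($P{\left(x \right)} = \left(-16\right) \frac{1}{12} = - \frac{4}{3}$)
$o = \frac{287}{15}$ ($o = 45 + \frac{97}{5} \left(- \frac{4}{3}\right) = 45 - \frac{388}{15} = \frac{287}{15} \approx 19.133$)
$R - o = \left(-3 + 7 \sqrt{1267}\right) - \frac{287}{15} = - \frac{332}{15} + 7 \sqrt{1267}$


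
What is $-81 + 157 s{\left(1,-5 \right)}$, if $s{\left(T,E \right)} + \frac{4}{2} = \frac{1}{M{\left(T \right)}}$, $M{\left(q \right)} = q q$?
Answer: $-238$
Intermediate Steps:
$M{\left(q \right)} = q^{2}$
$s{\left(T,E \right)} = -2 + \frac{1}{T^{2}}$
$-81 + 157 s{\left(1,-5 \right)} = -81 + 157 \left(-2 + 1^{-2}\right) = -81 + 157 \left(-2 + 1\right) = -81 + 157 \left(-1\right) = -81 - 157 = -238$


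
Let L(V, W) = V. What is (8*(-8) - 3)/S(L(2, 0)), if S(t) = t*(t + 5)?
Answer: -67/14 ≈ -4.7857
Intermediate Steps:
S(t) = t*(5 + t)
(8*(-8) - 3)/S(L(2, 0)) = (8*(-8) - 3)/((2*(5 + 2))) = (-64 - 3)/((2*7)) = -67/14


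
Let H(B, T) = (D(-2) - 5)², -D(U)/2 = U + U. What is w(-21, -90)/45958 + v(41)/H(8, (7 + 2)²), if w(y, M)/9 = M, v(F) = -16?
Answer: -371309/206811 ≈ -1.7954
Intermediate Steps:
D(U) = -4*U (D(U) = -2*(U + U) = -4*U)
H(B, T) = 9 (H(B, T) = (-4*(-2) - 5)² = (8 - 5)² = 3² = 9)
w(y, M) = 9*M
w(-21, -90)/45958 + v(41)/H(8, (7 + 2)²) = (9*(-90))/45958 - 16/9 = -810*1/45958 - 16*⅑ = -405/22979 - 16/9 = -371309/206811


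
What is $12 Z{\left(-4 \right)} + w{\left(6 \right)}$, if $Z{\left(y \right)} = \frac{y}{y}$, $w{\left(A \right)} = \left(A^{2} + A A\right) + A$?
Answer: $90$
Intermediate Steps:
$w{\left(A \right)} = A + 2 A^{2}$ ($w{\left(A \right)} = \left(A^{2} + A^{2}\right) + A = 2 A^{2} + A = A + 2 A^{2}$)
$Z{\left(y \right)} = 1$
$12 Z{\left(-4 \right)} + w{\left(6 \right)} = 12 \cdot 1 + 6 \left(1 + 2 \cdot 6\right) = 12 + 6 \left(1 + 12\right) = 12 + 6 \cdot 13 = 12 + 78 = 90$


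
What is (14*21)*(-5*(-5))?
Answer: 7350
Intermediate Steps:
(14*21)*(-5*(-5)) = 294*25 = 7350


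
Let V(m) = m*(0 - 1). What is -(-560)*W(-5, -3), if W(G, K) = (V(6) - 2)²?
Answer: 35840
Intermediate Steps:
V(m) = -m (V(m) = m*(-1) = -m)
W(G, K) = 64 (W(G, K) = (-1*6 - 2)² = (-6 - 2)² = (-8)² = 64)
-(-560)*W(-5, -3) = -(-560)*64 = -112*(-320) = 35840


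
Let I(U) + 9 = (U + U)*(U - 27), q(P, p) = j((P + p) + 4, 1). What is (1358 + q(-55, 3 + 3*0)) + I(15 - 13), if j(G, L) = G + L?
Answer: 1202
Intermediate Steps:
q(P, p) = 5 + P + p (q(P, p) = ((P + p) + 4) + 1 = (4 + P + p) + 1 = 5 + P + p)
I(U) = -9 + 2*U*(-27 + U) (I(U) = -9 + (U + U)*(U - 27) = -9 + (2*U)*(-27 + U) = -9 + 2*U*(-27 + U))
(1358 + q(-55, 3 + 3*0)) + I(15 - 13) = (1358 + (5 - 55 + (3 + 3*0))) + (-9 - 54*(15 - 13) + 2*(15 - 13)²) = (1358 + (5 - 55 + (3 + 0))) + (-9 - 54*2 + 2*2²) = (1358 + (5 - 55 + 3)) + (-9 - 108 + 2*4) = (1358 - 47) + (-9 - 108 + 8) = 1311 - 109 = 1202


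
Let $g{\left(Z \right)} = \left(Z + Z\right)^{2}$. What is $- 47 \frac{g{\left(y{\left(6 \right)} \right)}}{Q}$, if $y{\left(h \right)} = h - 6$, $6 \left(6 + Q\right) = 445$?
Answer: $0$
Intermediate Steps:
$Q = \frac{409}{6}$ ($Q = -6 + \frac{1}{6} \cdot 445 = -6 + \frac{445}{6} = \frac{409}{6} \approx 68.167$)
$y{\left(h \right)} = -6 + h$ ($y{\left(h \right)} = h - 6 = -6 + h$)
$g{\left(Z \right)} = 4 Z^{2}$ ($g{\left(Z \right)} = \left(2 Z\right)^{2} = 4 Z^{2}$)
$- 47 \frac{g{\left(y{\left(6 \right)} \right)}}{Q} = - 47 \frac{4 \left(-6 + 6\right)^{2}}{\frac{409}{6}} = - 47 \cdot 4 \cdot 0^{2} \cdot \frac{6}{409} = - 47 \cdot 4 \cdot 0 \cdot \frac{6}{409} = - 47 \cdot 0 \cdot \frac{6}{409} = \left(-47\right) 0 = 0$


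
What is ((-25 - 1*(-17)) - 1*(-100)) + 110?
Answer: 202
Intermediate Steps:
((-25 - 1*(-17)) - 1*(-100)) + 110 = ((-25 + 17) + 100) + 110 = (-8 + 100) + 110 = 92 + 110 = 202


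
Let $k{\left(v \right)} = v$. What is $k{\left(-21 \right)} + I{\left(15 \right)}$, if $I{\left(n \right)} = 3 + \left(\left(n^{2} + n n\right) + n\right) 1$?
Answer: $447$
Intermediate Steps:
$I{\left(n \right)} = 3 + n + 2 n^{2}$ ($I{\left(n \right)} = 3 + \left(\left(n^{2} + n^{2}\right) + n\right) 1 = 3 + \left(2 n^{2} + n\right) 1 = 3 + \left(n + 2 n^{2}\right) 1 = 3 + \left(n + 2 n^{2}\right) = 3 + n + 2 n^{2}$)
$k{\left(-21 \right)} + I{\left(15 \right)} = -21 + \left(3 + 15 + 2 \cdot 15^{2}\right) = -21 + \left(3 + 15 + 2 \cdot 225\right) = -21 + \left(3 + 15 + 450\right) = -21 + 468 = 447$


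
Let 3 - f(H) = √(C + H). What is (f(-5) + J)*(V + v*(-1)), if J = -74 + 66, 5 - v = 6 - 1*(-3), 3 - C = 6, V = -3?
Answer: -5 - 2*I*√2 ≈ -5.0 - 2.8284*I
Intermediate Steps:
C = -3 (C = 3 - 1*6 = 3 - 6 = -3)
f(H) = 3 - √(-3 + H)
v = -4 (v = 5 - (6 - 1*(-3)) = 5 - (6 + 3) = 5 - 1*9 = 5 - 9 = -4)
J = -8
(f(-5) + J)*(V + v*(-1)) = ((3 - √(-3 - 5)) - 8)*(-3 - 4*(-1)) = ((3 - √(-8)) - 8)*(-3 + 4) = ((3 - 2*I*√2) - 8)*1 = (-5 - 2*I*√2)*1 = -5 - 2*I*√2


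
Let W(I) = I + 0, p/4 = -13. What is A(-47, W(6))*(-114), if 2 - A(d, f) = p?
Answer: -6156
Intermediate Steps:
p = -52 (p = 4*(-13) = -52)
W(I) = I
A(d, f) = 54 (A(d, f) = 2 - 1*(-52) = 2 + 52 = 54)
A(-47, W(6))*(-114) = 54*(-114) = -6156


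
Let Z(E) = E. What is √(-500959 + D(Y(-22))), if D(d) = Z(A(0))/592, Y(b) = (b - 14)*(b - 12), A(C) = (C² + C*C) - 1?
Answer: I*√10973005973/148 ≈ 707.78*I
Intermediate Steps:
A(C) = -1 + 2*C² (A(C) = (C² + C²) - 1 = 2*C² - 1 = -1 + 2*C²)
Y(b) = (-14 + b)*(-12 + b)
D(d) = -1/592 (D(d) = (-1 + 2*0²)/592 = (-1 + 2*0)*(1/592) = (-1 + 0)*(1/592) = -1*1/592 = -1/592)
√(-500959 + D(Y(-22))) = √(-500959 - 1/592) = √(-296567729/592) = I*√10973005973/148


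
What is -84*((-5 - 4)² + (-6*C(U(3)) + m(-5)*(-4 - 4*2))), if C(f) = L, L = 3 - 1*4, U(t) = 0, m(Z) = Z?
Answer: -12348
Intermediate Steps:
L = -1 (L = 3 - 4 = -1)
C(f) = -1
-84*((-5 - 4)² + (-6*C(U(3)) + m(-5)*(-4 - 4*2))) = -84*((-5 - 4)² + (-6*(-1) - 5*(-4 - 4*2))) = -84*((-9)² + (6 - 5*(-4 - 8))) = -84*(81 + (6 - 5*(-12))) = -84*(81 + (6 + 60)) = -84*(81 + 66) = -84*147 = -12348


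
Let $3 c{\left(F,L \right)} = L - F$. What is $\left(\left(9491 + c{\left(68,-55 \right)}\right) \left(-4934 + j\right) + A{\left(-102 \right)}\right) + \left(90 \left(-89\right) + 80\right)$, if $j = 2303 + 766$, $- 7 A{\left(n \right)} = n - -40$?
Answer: $- \frac{123425198}{7} \approx -1.7632 \cdot 10^{7}$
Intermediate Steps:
$A{\left(n \right)} = - \frac{40}{7} - \frac{n}{7}$ ($A{\left(n \right)} = - \frac{n - -40}{7} = - \frac{n + 40}{7} = - \frac{40 + n}{7} = - \frac{40}{7} - \frac{n}{7}$)
$c{\left(F,L \right)} = - \frac{F}{3} + \frac{L}{3}$ ($c{\left(F,L \right)} = \frac{L - F}{3} = - \frac{F}{3} + \frac{L}{3}$)
$j = 3069$
$\left(\left(9491 + c{\left(68,-55 \right)}\right) \left(-4934 + j\right) + A{\left(-102 \right)}\right) + \left(90 \left(-89\right) + 80\right) = \left(\left(9491 + \left(\left(- \frac{1}{3}\right) 68 + \frac{1}{3} \left(-55\right)\right)\right) \left(-4934 + 3069\right) - - \frac{62}{7}\right) + \left(90 \left(-89\right) + 80\right) = \left(\left(9491 - 41\right) \left(-1865\right) + \left(- \frac{40}{7} + \frac{102}{7}\right)\right) + \left(-8010 + 80\right) = \left(\left(9491 - 41\right) \left(-1865\right) + \frac{62}{7}\right) - 7930 = \left(9450 \left(-1865\right) + \frac{62}{7}\right) - 7930 = \left(-17624250 + \frac{62}{7}\right) - 7930 = - \frac{123369688}{7} - 7930 = - \frac{123425198}{7}$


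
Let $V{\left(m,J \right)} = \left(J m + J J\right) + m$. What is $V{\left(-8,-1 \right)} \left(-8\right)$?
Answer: $-8$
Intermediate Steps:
$V{\left(m,J \right)} = m + J^{2} + J m$ ($V{\left(m,J \right)} = \left(J m + J^{2}\right) + m = \left(J^{2} + J m\right) + m = m + J^{2} + J m$)
$V{\left(-8,-1 \right)} \left(-8\right) = \left(-8 + \left(-1\right)^{2} - -8\right) \left(-8\right) = \left(-8 + 1 + 8\right) \left(-8\right) = 1 \left(-8\right) = -8$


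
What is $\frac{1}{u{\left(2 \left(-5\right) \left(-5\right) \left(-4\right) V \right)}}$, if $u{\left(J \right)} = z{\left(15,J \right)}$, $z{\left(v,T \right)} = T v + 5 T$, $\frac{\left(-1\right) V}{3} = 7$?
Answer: $\frac{1}{84000} \approx 1.1905 \cdot 10^{-5}$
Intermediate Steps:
$V = -21$ ($V = \left(-3\right) 7 = -21$)
$z{\left(v,T \right)} = 5 T + T v$
$u{\left(J \right)} = 20 J$ ($u{\left(J \right)} = J \left(5 + 15\right) = J 20 = 20 J$)
$\frac{1}{u{\left(2 \left(-5\right) \left(-5\right) \left(-4\right) V \right)}} = \frac{1}{20 \cdot 2 \left(-5\right) \left(-5\right) \left(-4\right) \left(-21\right)} = \frac{1}{20 \left(-10\right) \left(-5\right) \left(-4\right) \left(-21\right)} = \frac{1}{20 \cdot 50 \left(-4\right) \left(-21\right)} = \frac{1}{20 \left(\left(-200\right) \left(-21\right)\right)} = \frac{1}{20 \cdot 4200} = \frac{1}{84000}$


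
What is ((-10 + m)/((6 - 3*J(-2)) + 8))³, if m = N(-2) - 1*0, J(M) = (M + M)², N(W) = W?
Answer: 216/4913 ≈ 0.043965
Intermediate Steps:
J(M) = 4*M² (J(M) = (2*M)² = 4*M²)
m = -2 (m = -2 - 1*0 = -2 + 0 = -2)
((-10 + m)/((6 - 3*J(-2)) + 8))³ = ((-10 - 2)/((6 - 12*(-2)²) + 8))³ = (-12/((6 - 12*4) + 8))³ = (-12/((6 - 3*16) + 8))³ = (-12/((6 - 48) + 8))³ = (-12/(-42 + 8))³ = (-12/(-34))³ = (-12*(-1/34))³ = (6/17)³ = 216/4913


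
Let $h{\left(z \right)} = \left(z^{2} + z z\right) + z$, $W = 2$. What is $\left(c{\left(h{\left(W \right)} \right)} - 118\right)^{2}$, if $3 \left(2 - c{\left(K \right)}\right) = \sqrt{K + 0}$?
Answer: $\frac{\left(348 + \sqrt{10}\right)^{2}}{9} \approx 13702.0$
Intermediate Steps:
$h{\left(z \right)} = z + 2 z^{2}$ ($h{\left(z \right)} = \left(z^{2} + z^{2}\right) + z = 2 z^{2} + z = z + 2 z^{2}$)
$c{\left(K \right)} = 2 - \frac{\sqrt{K}}{3}$ ($c{\left(K \right)} = 2 - \frac{\sqrt{K + 0}}{3} = 2 - \frac{\sqrt{K}}{3}$)
$\left(c{\left(h{\left(W \right)} \right)} - 118\right)^{2} = \left(\left(2 - \frac{\sqrt{2 \left(1 + 2 \cdot 2\right)}}{3}\right) - 118\right)^{2} = \left(\left(2 - \frac{\sqrt{2 \left(1 + 4\right)}}{3}\right) - 118\right)^{2} = \left(\left(2 - \frac{\sqrt{2 \cdot 5}}{3}\right) - 118\right)^{2} = \left(\left(2 - \frac{\sqrt{10}}{3}\right) - 118\right)^{2} = \left(-116 - \frac{\sqrt{10}}{3}\right)^{2}$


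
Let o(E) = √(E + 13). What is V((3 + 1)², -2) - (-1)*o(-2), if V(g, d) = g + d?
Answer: 14 + √11 ≈ 17.317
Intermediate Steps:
o(E) = √(13 + E)
V(g, d) = d + g
V((3 + 1)², -2) - (-1)*o(-2) = (-2 + (3 + 1)²) - (-1)*√(13 - 2) = (-2 + 4²) - (-1)*√11 = (-2 + 16) + √11 = 14 + √11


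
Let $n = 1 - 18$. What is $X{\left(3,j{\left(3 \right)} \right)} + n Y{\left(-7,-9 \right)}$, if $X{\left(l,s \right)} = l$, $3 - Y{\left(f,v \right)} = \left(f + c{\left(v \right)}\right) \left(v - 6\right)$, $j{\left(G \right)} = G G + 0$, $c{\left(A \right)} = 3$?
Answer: $972$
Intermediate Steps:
$j{\left(G \right)} = G^{2}$ ($j{\left(G \right)} = G^{2} + 0 = G^{2}$)
$Y{\left(f,v \right)} = 3 - \left(-6 + v\right) \left(3 + f\right)$ ($Y{\left(f,v \right)} = 3 - \left(f + 3\right) \left(v - 6\right) = 3 - \left(3 + f\right) \left(-6 + v\right) = 3 - \left(-6 + v\right) \left(3 + f\right)$)
$n = -17$ ($n = 1 - 18 = -17$)
$X{\left(3,j{\left(3 \right)} \right)} + n Y{\left(-7,-9 \right)} = 3 - 17 \left(21 - -27 + 6 \left(-7\right) - \left(-7\right) \left(-9\right)\right) = 3 - 17 \left(21 + 27 - 42 - 63\right) = 3 - -969 = 3 + 969 = 972$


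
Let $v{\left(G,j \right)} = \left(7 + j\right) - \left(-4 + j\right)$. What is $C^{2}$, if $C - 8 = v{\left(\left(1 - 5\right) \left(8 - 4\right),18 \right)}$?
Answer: $361$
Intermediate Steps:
$v{\left(G,j \right)} = 11$
$C = 19$ ($C = 8 + 11 = 19$)
$C^{2} = 19^{2} = 361$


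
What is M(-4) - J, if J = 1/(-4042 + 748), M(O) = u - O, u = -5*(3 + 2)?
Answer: -69173/3294 ≈ -21.000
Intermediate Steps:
u = -25 (u = -5*5 = -25)
M(O) = -25 - O
J = -1/3294 (J = 1/(-3294) = -1/3294 ≈ -0.00030358)
M(-4) - J = (-25 - 1*(-4)) - 1*(-1/3294) = (-25 + 4) + 1/3294 = -21 + 1/3294 = -69173/3294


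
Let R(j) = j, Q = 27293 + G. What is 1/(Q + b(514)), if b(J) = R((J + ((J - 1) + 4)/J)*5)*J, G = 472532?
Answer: 1/1823390 ≈ 5.4843e-7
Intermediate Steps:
Q = 499825 (Q = 27293 + 472532 = 499825)
b(J) = J*(5*J + 5*(3 + J)/J) (b(J) = ((J + ((J - 1) + 4)/J)*5)*J = ((J + ((-1 + J) + 4)/J)*5)*J = ((J + (3 + J)/J)*5)*J = (5*J + 5*(3 + J)/J)*J = J*(5*J + 5*(3 + J)/J))
1/(Q + b(514)) = 1/(499825 + (15 + 5*514*(1 + 514))) = 1/(499825 + (15 + 5*514*515)) = 1/(499825 + (15 + 1323550)) = 1/(499825 + 1323565) = 1/1823390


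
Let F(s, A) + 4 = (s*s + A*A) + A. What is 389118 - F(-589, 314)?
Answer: -56709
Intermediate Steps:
F(s, A) = -4 + A + A² + s² (F(s, A) = -4 + ((s*s + A*A) + A) = -4 + ((s² + A²) + A) = -4 + ((A² + s²) + A) = -4 + (A + A² + s²) = -4 + A + A² + s²)
389118 - F(-589, 314) = 389118 - (-4 + 314 + 314² + (-589)²) = 389118 - (-4 + 314 + 98596 + 346921) = 389118 - 1*445827 = 389118 - 445827 = -56709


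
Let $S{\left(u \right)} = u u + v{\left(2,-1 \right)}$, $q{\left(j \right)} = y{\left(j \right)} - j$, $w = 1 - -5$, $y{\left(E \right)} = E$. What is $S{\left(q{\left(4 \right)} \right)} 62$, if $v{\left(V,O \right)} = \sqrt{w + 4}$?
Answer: $62 \sqrt{10} \approx 196.06$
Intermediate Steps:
$w = 6$ ($w = 1 + 5 = 6$)
$q{\left(j \right)} = 0$ ($q{\left(j \right)} = j - j = 0$)
$v{\left(V,O \right)} = \sqrt{10}$ ($v{\left(V,O \right)} = \sqrt{6 + 4} = \sqrt{10}$)
$S{\left(u \right)} = \sqrt{10} + u^{2}$ ($S{\left(u \right)} = u u + \sqrt{10} = u^{2} + \sqrt{10} = \sqrt{10} + u^{2}$)
$S{\left(q{\left(4 \right)} \right)} 62 = \left(\sqrt{10} + 0^{2}\right) 62 = \left(\sqrt{10} + 0\right) 62 = \sqrt{10} \cdot 62 = 62 \sqrt{10}$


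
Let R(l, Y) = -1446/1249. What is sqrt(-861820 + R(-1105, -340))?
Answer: I*sqrt(1344441867874)/1249 ≈ 928.34*I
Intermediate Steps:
R(l, Y) = -1446/1249 (R(l, Y) = -1446*1/1249 = -1446/1249)
sqrt(-861820 + R(-1105, -340)) = sqrt(-861820 - 1446/1249) = sqrt(-1076414626/1249) = I*sqrt(1344441867874)/1249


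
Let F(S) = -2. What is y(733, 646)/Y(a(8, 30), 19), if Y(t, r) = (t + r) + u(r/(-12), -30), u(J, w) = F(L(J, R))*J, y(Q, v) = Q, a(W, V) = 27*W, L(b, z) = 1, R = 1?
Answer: 4398/1429 ≈ 3.0777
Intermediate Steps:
u(J, w) = -2*J
Y(t, r) = t + 7*r/6 (Y(t, r) = (t + r) - 2*r/(-12) = (r + t) - 2*r*(-1)/12 = (r + t) - (-1)*r/6 = (r + t) + r/6 = t + 7*r/6)
y(733, 646)/Y(a(8, 30), 19) = 733/(27*8 + (7/6)*19) = 733/(216 + 133/6) = 733/(1429/6) = 733*(6/1429) = 4398/1429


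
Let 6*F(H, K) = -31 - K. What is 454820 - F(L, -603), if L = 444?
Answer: 1364174/3 ≈ 4.5472e+5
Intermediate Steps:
F(H, K) = -31/6 - K/6 (F(H, K) = (-31 - K)/6 = -31/6 - K/6)
454820 - F(L, -603) = 454820 - (-31/6 - 1/6*(-603)) = 454820 - (-31/6 + 201/2) = 454820 - 1*286/3 = 454820 - 286/3 = 1364174/3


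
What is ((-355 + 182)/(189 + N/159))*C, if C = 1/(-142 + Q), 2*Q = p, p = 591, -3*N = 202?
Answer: -165042/27614957 ≈ -0.0059765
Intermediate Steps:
N = -202/3 (N = -⅓*202 = -202/3 ≈ -67.333)
Q = 591/2 (Q = (½)*591 = 591/2 ≈ 295.50)
C = 2/307 (C = 1/(-142 + 591/2) = 1/(307/2) = 2/307 ≈ 0.0065147)
((-355 + 182)/(189 + N/159))*C = ((-355 + 182)/(189 - 202/3/159))*(2/307) = -173/(189 - 202/3*1/159)*(2/307) = -173/(189 - 202/477)*(2/307) = -173/89951/477*(2/307) = -173*477/89951*(2/307) = -82521/89951*2/307 = -165042/27614957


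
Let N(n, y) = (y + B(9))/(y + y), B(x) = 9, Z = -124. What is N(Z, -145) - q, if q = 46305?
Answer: -6714157/145 ≈ -46305.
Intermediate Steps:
N(n, y) = (9 + y)/(2*y) (N(n, y) = (y + 9)/(y + y) = (9 + y)/((2*y)) = (9 + y)*(1/(2*y)) = (9 + y)/(2*y))
N(Z, -145) - q = (½)*(9 - 145)/(-145) - 1*46305 = (½)*(-1/145)*(-136) - 46305 = 68/145 - 46305 = -6714157/145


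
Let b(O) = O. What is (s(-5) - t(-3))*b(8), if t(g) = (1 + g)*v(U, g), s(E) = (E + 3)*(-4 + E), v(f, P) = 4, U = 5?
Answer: 208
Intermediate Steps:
s(E) = (-4 + E)*(3 + E) (s(E) = (3 + E)*(-4 + E) = (-4 + E)*(3 + E))
t(g) = 4 + 4*g (t(g) = (1 + g)*4 = 4 + 4*g)
(s(-5) - t(-3))*b(8) = ((-12 + (-5)**2 - 1*(-5)) - (4 + 4*(-3)))*8 = ((-12 + 25 + 5) - (4 - 12))*8 = (18 - 1*(-8))*8 = (18 + 8)*8 = 26*8 = 208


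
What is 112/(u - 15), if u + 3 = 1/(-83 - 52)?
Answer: -15120/2431 ≈ -6.2197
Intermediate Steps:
u = -406/135 (u = -3 + 1/(-83 - 52) = -3 + 1/(-135) = -3 - 1/135 = -406/135 ≈ -3.0074)
112/(u - 15) = 112/(-406/135 - 15) = 112/(-2431/135) = 112*(-135/2431) = -15120/2431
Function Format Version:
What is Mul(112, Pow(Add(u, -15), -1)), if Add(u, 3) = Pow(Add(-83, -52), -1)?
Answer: Rational(-15120, 2431) ≈ -6.2197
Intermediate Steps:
u = Rational(-406, 135) (u = Add(-3, Pow(Add(-83, -52), -1)) = Add(-3, Pow(-135, -1)) = Add(-3, Rational(-1, 135)) = Rational(-406, 135) ≈ -3.0074)
Mul(112, Pow(Add(u, -15), -1)) = Mul(112, Pow(Add(Rational(-406, 135), -15), -1)) = Mul(112, Pow(Rational(-2431, 135), -1)) = Mul(112, Rational(-135, 2431)) = Rational(-15120, 2431)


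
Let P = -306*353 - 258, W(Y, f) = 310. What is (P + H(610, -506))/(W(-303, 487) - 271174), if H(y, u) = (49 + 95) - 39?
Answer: 12019/30096 ≈ 0.39936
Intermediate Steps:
H(y, u) = 105 (H(y, u) = 144 - 39 = 105)
P = -108276 (P = -108018 - 258 = -108276)
(P + H(610, -506))/(W(-303, 487) - 271174) = (-108276 + 105)/(310 - 271174) = -108171/(-270864) = -108171*(-1/270864) = 12019/30096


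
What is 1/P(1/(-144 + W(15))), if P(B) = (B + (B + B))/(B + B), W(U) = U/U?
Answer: 2/3 ≈ 0.66667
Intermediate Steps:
W(U) = 1
P(B) = 3/2 (P(B) = (B + 2*B)/((2*B)) = (3*B)*(1/(2*B)) = 3/2)
1/P(1/(-144 + W(15))) = 1/(3/2) = 2/3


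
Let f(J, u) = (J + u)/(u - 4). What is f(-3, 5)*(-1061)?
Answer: -2122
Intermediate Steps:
f(J, u) = (J + u)/(-4 + u)
f(-3, 5)*(-1061) = ((-3 + 5)/(-4 + 5))*(-1061) = (2/1)*(-1061) = (1*2)*(-1061) = 2*(-1061) = -2122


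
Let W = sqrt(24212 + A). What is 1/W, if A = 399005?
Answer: sqrt(423217)/423217 ≈ 0.0015372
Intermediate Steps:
W = sqrt(423217) (W = sqrt(24212 + 399005) = sqrt(423217) ≈ 650.55)
1/W = 1/(sqrt(423217)) = sqrt(423217)/423217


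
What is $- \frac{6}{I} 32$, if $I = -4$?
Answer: $48$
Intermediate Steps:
$- \frac{6}{I} 32 = - \frac{6}{-4} \cdot 32 = \left(-6\right) \left(- \frac{1}{4}\right) 32 = \frac{3}{2} \cdot 32 = 48$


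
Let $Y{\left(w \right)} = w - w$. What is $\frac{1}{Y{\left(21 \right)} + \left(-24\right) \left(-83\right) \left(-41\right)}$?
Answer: $- \frac{1}{81672} \approx -1.2244 \cdot 10^{-5}$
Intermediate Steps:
$Y{\left(w \right)} = 0$
$\frac{1}{Y{\left(21 \right)} + \left(-24\right) \left(-83\right) \left(-41\right)} = \frac{1}{0 + \left(-24\right) \left(-83\right) \left(-41\right)} = \frac{1}{0 + 1992 \left(-41\right)} = \frac{1}{0 - 81672} = \frac{1}{-81672} = - \frac{1}{81672}$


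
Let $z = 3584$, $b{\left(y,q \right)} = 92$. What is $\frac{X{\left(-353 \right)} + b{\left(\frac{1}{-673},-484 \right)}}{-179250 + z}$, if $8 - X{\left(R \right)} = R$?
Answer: $- \frac{453}{175666} \approx -0.0025788$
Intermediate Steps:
$X{\left(R \right)} = 8 - R$
$\frac{X{\left(-353 \right)} + b{\left(\frac{1}{-673},-484 \right)}}{-179250 + z} = \frac{\left(8 - -353\right) + 92}{-179250 + 3584} = \frac{\left(8 + 353\right) + 92}{-175666} = \left(361 + 92\right) \left(- \frac{1}{175666}\right) = 453 \left(- \frac{1}{175666}\right) = - \frac{453}{175666}$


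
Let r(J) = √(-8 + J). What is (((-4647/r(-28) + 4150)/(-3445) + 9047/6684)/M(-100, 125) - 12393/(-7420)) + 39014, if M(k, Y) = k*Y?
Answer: 15721818841147859/402961650000 + 1549*I/86125000 ≈ 39016.0 + 1.7985e-5*I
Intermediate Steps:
M(k, Y) = Y*k
(((-4647/r(-28) + 4150)/(-3445) + 9047/6684)/M(-100, 125) - 12393/(-7420)) + 39014 = (((-4647/√(-8 - 28) + 4150)/(-3445) + 9047/6684)/((125*(-100))) - 12393/(-7420)) + 39014 = (((-4647*(-I/6) + 4150)*(-1/3445) + 9047*(1/6684))/(-12500) - 12393*(-1/7420)) + 39014 = (((-4647*(-I/6) + 4150)*(-1/3445) + 9047/6684)*(-1/12500) + 12393/7420) + 39014 = (((-(-1549)*I/2 + 4150)*(-1/3445) + 9047/6684)*(-1/12500) + 12393/7420) + 39014 = (((1549*I/2 + 4150)*(-1/3445) + 9047/6684)*(-1/12500) + 12393/7420) + 39014 = (((4150 + 1549*I/2)*(-1/3445) + 9047/6684)*(-1/12500) + 12393/7420) + 39014 = (((-830/689 - 1549*I/6890) + 9047/6684)*(-1/12500) + 12393/7420) + 39014 = ((685663/4605276 - 1549*I/6890)*(-1/12500) + 12393/7420) + 39014 = ((-685663/57565950000 + 1549*I/86125000) + 12393/7420) + 39014 = (673028047859/402961650000 + 1549*I/86125000) + 39014 = 15721818841147859/402961650000 + 1549*I/86125000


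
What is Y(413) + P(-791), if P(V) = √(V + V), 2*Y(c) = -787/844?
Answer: -787/1688 + I*√1582 ≈ -0.46623 + 39.774*I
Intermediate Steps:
Y(c) = -787/1688 (Y(c) = (-787/844)/2 = (-787*1/844)/2 = (½)*(-787/844) = -787/1688)
P(V) = √2*√V (P(V) = √(2*V) = √2*√V)
Y(413) + P(-791) = -787/1688 + √2*√(-791) = -787/1688 + √2*(I*√791) = -787/1688 + I*√1582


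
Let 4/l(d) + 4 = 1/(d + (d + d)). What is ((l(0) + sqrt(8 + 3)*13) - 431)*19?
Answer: -8189 + 247*sqrt(11) ≈ -7369.8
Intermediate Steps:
l(d) = 4/(-4 + 1/(3*d)) (l(d) = 4/(-4 + 1/(d + (d + d))) = 4/(-4 + 1/(d + 2*d)) = 4/(-4 + 1/(3*d)))
((l(0) + sqrt(8 + 3)*13) - 431)*19 = ((-12*0/(-1 + 12*0) + sqrt(8 + 3)*13) - 431)*19 = ((-12*0/(-1 + 0) + sqrt(11)*13) - 431)*19 = ((-12*0/(-1) + 13*sqrt(11)) - 431)*19 = ((-12*0*(-1) + 13*sqrt(11)) - 431)*19 = ((0 + 13*sqrt(11)) - 431)*19 = (13*sqrt(11) - 431)*19 = (-431 + 13*sqrt(11))*19 = -8189 + 247*sqrt(11)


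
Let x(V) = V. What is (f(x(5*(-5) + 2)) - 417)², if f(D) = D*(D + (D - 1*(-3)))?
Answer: 327184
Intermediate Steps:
f(D) = D*(3 + 2*D) (f(D) = D*(D + (D + 3)) = D*(D + (3 + D)) = D*(3 + 2*D))
(f(x(5*(-5) + 2)) - 417)² = ((5*(-5) + 2)*(3 + 2*(5*(-5) + 2)) - 417)² = ((-25 + 2)*(3 + 2*(-25 + 2)) - 417)² = (-23*(3 + 2*(-23)) - 417)² = (-23*(3 - 46) - 417)² = (-23*(-43) - 417)² = (989 - 417)² = 572² = 327184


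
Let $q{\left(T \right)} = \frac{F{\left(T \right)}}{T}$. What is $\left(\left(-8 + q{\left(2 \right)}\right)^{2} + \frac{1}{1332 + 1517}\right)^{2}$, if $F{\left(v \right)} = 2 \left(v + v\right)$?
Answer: $\frac{2077992225}{8116801} \approx 256.01$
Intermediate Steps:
$F{\left(v \right)} = 4 v$ ($F{\left(v \right)} = 2 \cdot 2 v = 4 v$)
$q{\left(T \right)} = 4$ ($q{\left(T \right)} = \frac{4 T}{T} = 4$)
$\left(\left(-8 + q{\left(2 \right)}\right)^{2} + \frac{1}{1332 + 1517}\right)^{2} = \left(\left(-8 + 4\right)^{2} + \frac{1}{1332 + 1517}\right)^{2} = \left(\left(-4\right)^{2} + \frac{1}{2849}\right)^{2} = \left(16 + \frac{1}{2849}\right)^{2} = \left(\frac{45585}{2849}\right)^{2} = \frac{2077992225}{8116801}$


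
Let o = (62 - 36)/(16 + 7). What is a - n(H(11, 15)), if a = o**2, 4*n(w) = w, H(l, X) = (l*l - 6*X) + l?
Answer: -9757/1058 ≈ -9.2221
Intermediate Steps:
H(l, X) = l + l**2 - 6*X (H(l, X) = (l**2 - 6*X) + l = l + l**2 - 6*X)
o = 26/23 ≈ 1.1304
n(w) = w/4
a = 676/529 (a = (26/23)**2 = 676/529 ≈ 1.2779)
a - n(H(11, 15)) = 676/529 - (11 + 11**2 - 6*15)/4 = 676/529 - (11 + 121 - 90)/4 = 676/529 - 42/4 = 676/529 - 1*21/2 = 676/529 - 21/2 = -9757/1058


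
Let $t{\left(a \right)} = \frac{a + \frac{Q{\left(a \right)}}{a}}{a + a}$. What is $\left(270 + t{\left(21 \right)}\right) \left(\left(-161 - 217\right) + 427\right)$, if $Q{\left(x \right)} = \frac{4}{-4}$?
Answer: $\frac{119290}{9} \approx 13254.0$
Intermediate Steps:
$Q{\left(x \right)} = -1$ ($Q{\left(x \right)} = 4 \left(- \frac{1}{4}\right) = -1$)
$t{\left(a \right)} = \frac{a - \frac{1}{a}}{2 a}$ ($t{\left(a \right)} = \frac{a - \frac{1}{a}}{a + a} = \frac{a - \frac{1}{a}}{2 a}$)
$\left(270 + t{\left(21 \right)}\right) \left(\left(-161 - 217\right) + 427\right) = \left(270 + \frac{-1 + 21^{2}}{2 \cdot 441}\right) \left(\left(-161 - 217\right) + 427\right) = \left(270 + \frac{1}{2} \cdot \frac{1}{441} \left(-1 + 441\right)\right) \left(\left(-161 - 217\right) + 427\right) = \left(270 + \frac{1}{2} \cdot \frac{1}{441} \cdot 440\right) \left(-378 + 427\right) = \left(270 + \frac{220}{441}\right) 49 = \frac{119290}{441} \cdot 49 = \frac{119290}{9}$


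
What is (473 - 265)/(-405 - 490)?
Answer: -208/895 ≈ -0.23240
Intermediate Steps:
(473 - 265)/(-405 - 490) = 208/(-895) = 208*(-1/895) = -208/895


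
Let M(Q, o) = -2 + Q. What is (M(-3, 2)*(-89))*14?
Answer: 6230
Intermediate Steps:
(M(-3, 2)*(-89))*14 = ((-2 - 3)*(-89))*14 = -5*(-89)*14 = 445*14 = 6230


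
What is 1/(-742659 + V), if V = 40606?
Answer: -1/702053 ≈ -1.4244e-6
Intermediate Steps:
1/(-742659 + V) = 1/(-742659 + 40606) = 1/(-702053) = -1/702053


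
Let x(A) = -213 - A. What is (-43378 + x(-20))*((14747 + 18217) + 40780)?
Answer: -3213099824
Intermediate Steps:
(-43378 + x(-20))*((14747 + 18217) + 40780) = (-43378 + (-213 - 1*(-20)))*((14747 + 18217) + 40780) = (-43378 + (-213 + 20))*(32964 + 40780) = (-43378 - 193)*73744 = -43571*73744 = -3213099824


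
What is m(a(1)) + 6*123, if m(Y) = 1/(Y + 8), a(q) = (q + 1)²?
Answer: 8857/12 ≈ 738.08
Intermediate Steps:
a(q) = (1 + q)²
m(Y) = 1/(8 + Y)
m(a(1)) + 6*123 = 1/(8 + (1 + 1)²) + 6*123 = 1/(8 + 2²) + 738 = 1/(8 + 4) + 738 = 1/12 + 738 = 8857/12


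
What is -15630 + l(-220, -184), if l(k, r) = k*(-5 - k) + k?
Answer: -63150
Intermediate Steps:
l(k, r) = k + k*(-5 - k)
-15630 + l(-220, -184) = -15630 - 1*(-220)*(4 - 220) = -15630 - 1*(-220)*(-216) = -15630 - 47520 = -63150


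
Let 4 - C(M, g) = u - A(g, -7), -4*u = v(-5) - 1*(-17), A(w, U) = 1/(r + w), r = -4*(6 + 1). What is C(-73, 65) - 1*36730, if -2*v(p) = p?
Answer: -10869445/296 ≈ -36721.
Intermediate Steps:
v(p) = -p/2
r = -28 (r = -4*7 = -28)
A(w, U) = 1/(-28 + w)
u = -39/8 (u = -(-½*(-5) - 1*(-17))/4 = -(5/2 + 17)/4 = -¼*39/2 = -39/8 ≈ -4.8750)
C(M, g) = 71/8 + 1/(-28 + g) (C(M, g) = 4 - (-39/8 - 1/(-28 + g)) = 4 + (39/8 + 1/(-28 + g)) = 71/8 + 1/(-28 + g))
C(-73, 65) - 1*36730 = (-1980 + 71*65)/(8*(-28 + 65)) - 1*36730 = (⅛)*(-1980 + 4615)/37 - 36730 = (⅛)*(1/37)*2635 - 36730 = 2635/296 - 36730 = -10869445/296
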